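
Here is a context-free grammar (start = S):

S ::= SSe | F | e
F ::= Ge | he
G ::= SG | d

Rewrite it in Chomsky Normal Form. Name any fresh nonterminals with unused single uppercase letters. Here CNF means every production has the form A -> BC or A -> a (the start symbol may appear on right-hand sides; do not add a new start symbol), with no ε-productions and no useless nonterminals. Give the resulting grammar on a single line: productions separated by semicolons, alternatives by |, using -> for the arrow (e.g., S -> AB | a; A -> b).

S -> e | BA | GA | SC; A -> e; B -> h; C -> SA; G -> d | SG

No ε-productions.
After unit-elimination: S -> e | Ge | he | SSe; F -> Ge | he; G -> d | SG.
TERM: introduce A -> e, B -> h and substitute in every rule of length ≥2.
BIN: S -> SSA becomes S -> SC, C -> SA.
Drop unreachable/unproductive: F.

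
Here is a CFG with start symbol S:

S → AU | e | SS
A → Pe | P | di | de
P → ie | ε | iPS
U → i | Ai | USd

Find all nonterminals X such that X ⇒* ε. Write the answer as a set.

{A, P}

Directly nullable (have an ε-rule): {P}.
A is nullable via A -> P (every symbol on the right is already known nullable).
Not nullable: S, U — each has a terminal in every rule's right-hand side or depends on a non-nullable symbol.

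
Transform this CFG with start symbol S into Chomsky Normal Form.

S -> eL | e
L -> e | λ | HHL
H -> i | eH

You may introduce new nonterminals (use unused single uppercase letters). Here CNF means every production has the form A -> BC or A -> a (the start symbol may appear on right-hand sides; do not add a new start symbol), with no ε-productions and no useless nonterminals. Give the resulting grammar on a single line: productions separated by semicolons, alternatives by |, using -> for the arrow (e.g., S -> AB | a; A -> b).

S -> e | AL; A -> e; B -> HL; H -> i | AH; L -> e | HB | HH

Nullable: {L}; after ε-elimination: S -> e | eL; H -> i | eH; L -> e | HH | HHL.
No unit productions to eliminate.
TERM: introduce A -> e and substitute in every rule of length ≥2.
BIN: L -> HHL becomes L -> HB, B -> HL.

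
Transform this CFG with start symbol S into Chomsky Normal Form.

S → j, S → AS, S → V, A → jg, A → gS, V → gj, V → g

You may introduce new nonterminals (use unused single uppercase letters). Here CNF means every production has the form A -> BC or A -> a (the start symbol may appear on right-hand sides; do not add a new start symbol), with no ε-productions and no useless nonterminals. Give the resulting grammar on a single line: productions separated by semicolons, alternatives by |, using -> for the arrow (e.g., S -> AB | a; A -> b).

S -> g | j | AS | BC; A -> BS | CB; B -> g; C -> j

No ε-productions.
After unit-elimination: S -> g | j | AS | gj; A -> gS | jg; V -> g | gj.
TERM: introduce B -> g, C -> j and substitute in every rule of length ≥2.
Drop unreachable/unproductive: V.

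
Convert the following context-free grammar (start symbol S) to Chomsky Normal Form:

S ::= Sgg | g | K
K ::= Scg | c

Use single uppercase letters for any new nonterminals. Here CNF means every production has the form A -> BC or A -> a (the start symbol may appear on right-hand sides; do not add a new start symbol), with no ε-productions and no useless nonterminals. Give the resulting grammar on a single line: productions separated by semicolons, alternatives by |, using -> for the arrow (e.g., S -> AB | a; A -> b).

S -> c | g | SD | SE; A -> c; B -> g; D -> AB; E -> BB

No ε-productions.
After unit-elimination: S -> c | g | Scg | Sgg; K -> c | Scg.
TERM: introduce A -> c, B -> g and substitute in every rule of length ≥2.
BIN: K -> SAB becomes K -> SC, C -> AB; S -> SAB becomes S -> SD, D -> AB; S -> SBB becomes S -> SE, E -> BB.
Drop unreachable/unproductive: K.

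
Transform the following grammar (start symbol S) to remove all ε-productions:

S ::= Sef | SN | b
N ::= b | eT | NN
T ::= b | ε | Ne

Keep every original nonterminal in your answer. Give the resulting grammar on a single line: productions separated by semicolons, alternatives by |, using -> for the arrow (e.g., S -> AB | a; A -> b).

Nullable set: {T}.
N -> eT: T nullable, giving e | eT.
Drop T -> ε.
Unchanged (no nullable symbols): S -> SN; S -> Sef; S -> b; N -> NN; N -> b; T -> Ne; T -> b.

S -> b | SN | Sef; N -> b | e | NN | eT; T -> b | Ne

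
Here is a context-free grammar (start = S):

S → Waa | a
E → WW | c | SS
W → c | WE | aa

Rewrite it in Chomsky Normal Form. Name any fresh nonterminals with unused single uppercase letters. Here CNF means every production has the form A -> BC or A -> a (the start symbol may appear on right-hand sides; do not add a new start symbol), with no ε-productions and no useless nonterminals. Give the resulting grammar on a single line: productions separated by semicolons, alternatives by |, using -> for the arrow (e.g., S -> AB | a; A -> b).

No ε-productions.
No unit productions to eliminate.
TERM: introduce A -> a and substitute in every rule of length ≥2.
BIN: S -> WAA becomes S -> WB, B -> AA.

S -> a | WB; A -> a; B -> AA; E -> c | SS | WW; W -> c | AA | WE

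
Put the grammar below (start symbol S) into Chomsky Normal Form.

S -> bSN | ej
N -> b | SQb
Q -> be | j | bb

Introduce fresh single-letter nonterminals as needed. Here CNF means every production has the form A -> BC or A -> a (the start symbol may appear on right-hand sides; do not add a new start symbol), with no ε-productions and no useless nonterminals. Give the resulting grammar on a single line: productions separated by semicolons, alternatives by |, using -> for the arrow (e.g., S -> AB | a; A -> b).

No ε-productions.
No unit productions to eliminate.
TERM: introduce A -> b, B -> e, C -> j and substitute in every rule of length ≥2.
BIN: N -> SQA becomes N -> SD, D -> QA; S -> ASN becomes S -> AE, E -> SN.

S -> AE | BC; A -> b; B -> e; C -> j; D -> QA; E -> SN; N -> b | SD; Q -> j | AA | AB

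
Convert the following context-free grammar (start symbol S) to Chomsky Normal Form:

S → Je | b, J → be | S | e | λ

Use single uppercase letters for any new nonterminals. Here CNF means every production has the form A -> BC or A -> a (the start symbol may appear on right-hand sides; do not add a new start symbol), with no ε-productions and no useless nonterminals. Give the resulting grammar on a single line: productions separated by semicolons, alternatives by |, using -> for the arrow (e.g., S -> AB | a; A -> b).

S -> b | e | JA; A -> e; B -> b; J -> b | e | BA | JA

Nullable: {J}; after ε-elimination: S -> b | e | Je; J -> S | e | be.
After unit-elimination: S -> b | e | Je; J -> b | e | Je | be.
TERM: introduce B -> b, A -> e and substitute in every rule of length ≥2.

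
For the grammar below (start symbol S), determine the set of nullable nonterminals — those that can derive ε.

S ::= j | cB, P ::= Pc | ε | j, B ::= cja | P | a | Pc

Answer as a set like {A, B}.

{B, P}

Directly nullable (have an ε-rule): {P}.
B is nullable via B -> P (every symbol on the right is already known nullable).
Not nullable: S — each has a terminal in every rule's right-hand side or depends on a non-nullable symbol.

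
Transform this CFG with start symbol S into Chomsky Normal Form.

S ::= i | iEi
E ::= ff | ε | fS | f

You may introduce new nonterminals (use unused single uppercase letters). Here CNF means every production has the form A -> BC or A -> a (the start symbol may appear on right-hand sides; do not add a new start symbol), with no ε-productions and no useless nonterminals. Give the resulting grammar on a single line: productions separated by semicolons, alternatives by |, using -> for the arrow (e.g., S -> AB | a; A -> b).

S -> i | BB | BC; A -> f; B -> i; C -> EB; E -> f | AA | AS

Nullable: {E}; after ε-elimination: S -> i | ii | iEi; E -> f | fS | ff.
No unit productions to eliminate.
TERM: introduce A -> f, B -> i and substitute in every rule of length ≥2.
BIN: S -> BEB becomes S -> BC, C -> EB.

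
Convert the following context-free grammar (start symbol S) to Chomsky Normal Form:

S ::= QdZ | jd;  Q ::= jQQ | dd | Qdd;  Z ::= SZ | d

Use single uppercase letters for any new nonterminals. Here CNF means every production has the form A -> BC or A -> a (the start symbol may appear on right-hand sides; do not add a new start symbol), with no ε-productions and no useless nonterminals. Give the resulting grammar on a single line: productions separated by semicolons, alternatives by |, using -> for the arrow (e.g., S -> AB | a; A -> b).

S -> BA | QE; A -> d; B -> j; C -> QQ; D -> AA; E -> AZ; Q -> AA | BC | QD; Z -> d | SZ

No ε-productions.
No unit productions to eliminate.
TERM: introduce A -> d, B -> j and substitute in every rule of length ≥2.
BIN: Q -> BQQ becomes Q -> BC, C -> QQ; Q -> QAA becomes Q -> QD, D -> AA; S -> QAZ becomes S -> QE, E -> AZ.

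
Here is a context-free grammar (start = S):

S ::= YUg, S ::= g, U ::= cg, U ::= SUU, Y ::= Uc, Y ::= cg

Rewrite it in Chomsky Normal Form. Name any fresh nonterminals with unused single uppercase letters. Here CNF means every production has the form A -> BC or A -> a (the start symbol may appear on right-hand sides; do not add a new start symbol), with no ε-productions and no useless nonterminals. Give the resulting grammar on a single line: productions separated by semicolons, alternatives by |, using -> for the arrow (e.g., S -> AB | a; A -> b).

S -> g | YC; A -> g; B -> c; C -> UA; D -> UU; U -> BA | SD; Y -> BA | UB

No ε-productions.
No unit productions to eliminate.
TERM: introduce B -> c, A -> g and substitute in every rule of length ≥2.
BIN: S -> YUA becomes S -> YC, C -> UA; U -> SUU becomes U -> SD, D -> UU.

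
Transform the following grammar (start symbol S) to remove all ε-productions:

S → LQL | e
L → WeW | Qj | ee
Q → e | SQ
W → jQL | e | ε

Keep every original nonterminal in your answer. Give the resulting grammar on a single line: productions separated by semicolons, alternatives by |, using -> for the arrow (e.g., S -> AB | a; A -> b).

Nullable set: {W}.
L -> WeW: W, W nullable, giving We | WeW | e | eW.
Drop W -> ε.
Unchanged (no nullable symbols): S -> LQL; S -> e; L -> Qj; L -> ee; Q -> SQ; Q -> e; W -> e; W -> jQL.

S -> e | LQL; L -> e | Qj | We | eW | ee | WeW; Q -> e | SQ; W -> e | jQL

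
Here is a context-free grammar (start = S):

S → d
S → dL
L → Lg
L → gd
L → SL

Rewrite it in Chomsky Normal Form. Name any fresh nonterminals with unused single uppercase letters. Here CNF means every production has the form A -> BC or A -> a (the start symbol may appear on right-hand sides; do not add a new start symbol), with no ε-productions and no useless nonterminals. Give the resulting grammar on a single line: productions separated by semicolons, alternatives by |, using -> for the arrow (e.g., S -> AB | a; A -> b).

S -> d | BL; A -> g; B -> d; L -> AB | LA | SL

No ε-productions.
No unit productions to eliminate.
TERM: introduce B -> d, A -> g and substitute in every rule of length ≥2.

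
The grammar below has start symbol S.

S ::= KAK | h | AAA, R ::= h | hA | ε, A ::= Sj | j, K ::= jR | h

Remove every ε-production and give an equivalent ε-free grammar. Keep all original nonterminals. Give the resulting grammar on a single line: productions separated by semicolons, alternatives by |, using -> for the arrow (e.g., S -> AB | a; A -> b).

S -> h | AAA | KAK; A -> j | Sj; K -> h | j | jR; R -> h | hA

Nullable set: {R}.
K -> jR: R nullable, giving j | jR.
Drop R -> ε.
Unchanged (no nullable symbols): S -> AAA; S -> KAK; S -> h; A -> Sj; A -> j; K -> h; R -> h; R -> hA.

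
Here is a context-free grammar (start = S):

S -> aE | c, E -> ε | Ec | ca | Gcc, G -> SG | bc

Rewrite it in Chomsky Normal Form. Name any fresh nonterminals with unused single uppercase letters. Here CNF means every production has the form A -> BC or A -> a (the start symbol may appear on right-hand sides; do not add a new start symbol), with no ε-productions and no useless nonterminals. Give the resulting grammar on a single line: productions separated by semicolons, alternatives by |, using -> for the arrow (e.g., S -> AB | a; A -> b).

Nullable: {E}; after ε-elimination: S -> a | c | aE; E -> c | Ec | ca | Gcc; G -> SG | bc.
No unit productions to eliminate.
TERM: introduce B -> a, C -> b, A -> c and substitute in every rule of length ≥2.
BIN: E -> GAA becomes E -> GD, D -> AA.

S -> a | c | BE; A -> c; B -> a; C -> b; D -> AA; E -> c | AB | EA | GD; G -> CA | SG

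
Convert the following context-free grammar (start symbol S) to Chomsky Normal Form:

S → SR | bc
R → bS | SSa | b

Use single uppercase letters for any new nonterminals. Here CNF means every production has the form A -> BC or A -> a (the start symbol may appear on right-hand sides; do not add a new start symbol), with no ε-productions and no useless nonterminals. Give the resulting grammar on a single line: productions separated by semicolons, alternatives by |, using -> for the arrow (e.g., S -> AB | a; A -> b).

S -> BC | SR; A -> a; B -> b; C -> c; D -> SA; R -> b | BS | SD

No ε-productions.
No unit productions to eliminate.
TERM: introduce A -> a, B -> b, C -> c and substitute in every rule of length ≥2.
BIN: R -> SSA becomes R -> SD, D -> SA.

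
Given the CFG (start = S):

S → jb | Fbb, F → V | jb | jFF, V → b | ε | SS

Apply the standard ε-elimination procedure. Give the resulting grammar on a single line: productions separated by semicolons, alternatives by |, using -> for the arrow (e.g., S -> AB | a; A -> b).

S -> bb | jb | Fbb; F -> V | j | jF | jb | jFF; V -> b | SS

Nullable set: {F, V}.
S -> Fbb: F nullable, giving Fbb | bb.
F -> V: V nullable, giving V.
F -> jFF: F, F nullable, giving j | jF | jFF.
Drop V -> ε.
Unchanged (no nullable symbols): S -> jb; F -> jb; V -> SS; V -> b.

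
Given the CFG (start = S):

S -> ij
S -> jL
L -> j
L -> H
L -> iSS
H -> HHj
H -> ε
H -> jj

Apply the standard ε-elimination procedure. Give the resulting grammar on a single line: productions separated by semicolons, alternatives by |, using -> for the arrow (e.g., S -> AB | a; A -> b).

Nullable set: {H, L}.
S -> jL: L nullable, giving j | jL.
Drop H -> ε.
H -> HHj: H, H nullable, giving HHj | Hj | j.
L -> H: H nullable, giving H.
Unchanged (no nullable symbols): S -> ij; H -> jj; L -> iSS; L -> j.

S -> j | ij | jL; H -> j | Hj | jj | HHj; L -> H | j | iSS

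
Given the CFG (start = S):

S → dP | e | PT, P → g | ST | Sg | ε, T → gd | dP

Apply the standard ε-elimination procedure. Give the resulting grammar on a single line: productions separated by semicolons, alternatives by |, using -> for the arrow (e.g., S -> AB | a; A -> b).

S -> T | d | e | PT | dP; P -> g | ST | Sg; T -> d | dP | gd

Nullable set: {P}.
S -> PT: P nullable, giving PT | T.
S -> dP: P nullable, giving d | dP.
Drop P -> ε.
T -> dP: P nullable, giving d | dP.
Unchanged (no nullable symbols): S -> e; P -> ST; P -> Sg; P -> g; T -> gd.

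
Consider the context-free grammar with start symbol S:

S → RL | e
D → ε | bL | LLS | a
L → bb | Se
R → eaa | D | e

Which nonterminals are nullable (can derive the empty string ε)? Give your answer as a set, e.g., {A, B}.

Directly nullable (have an ε-rule): {D}.
R is nullable via R -> D (every symbol on the right is already known nullable).
Not nullable: L, S — each has a terminal in every rule's right-hand side or depends on a non-nullable symbol.

{D, R}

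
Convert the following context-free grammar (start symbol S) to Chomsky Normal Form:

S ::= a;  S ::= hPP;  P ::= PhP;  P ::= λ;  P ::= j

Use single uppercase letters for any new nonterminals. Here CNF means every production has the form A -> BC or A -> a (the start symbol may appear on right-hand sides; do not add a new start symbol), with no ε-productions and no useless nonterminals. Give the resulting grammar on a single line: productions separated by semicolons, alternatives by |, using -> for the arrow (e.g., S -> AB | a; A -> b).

S -> a | h | AC | AP; A -> h; B -> AP; C -> PP; P -> h | j | AP | PA | PB

Nullable: {P}; after ε-elimination: S -> a | h | hP | hPP; P -> h | j | Ph | hP | PhP.
No unit productions to eliminate.
TERM: introduce A -> h and substitute in every rule of length ≥2.
BIN: P -> PAP becomes P -> PB, B -> AP; S -> APP becomes S -> AC, C -> PP.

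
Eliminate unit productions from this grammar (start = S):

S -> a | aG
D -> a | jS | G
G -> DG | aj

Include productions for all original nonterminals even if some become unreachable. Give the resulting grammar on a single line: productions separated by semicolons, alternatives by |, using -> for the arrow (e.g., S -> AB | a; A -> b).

S -> a | aG; D -> a | DG | aj | jS; G -> DG | aj

Unit productions: D->G.
Unit pairs (A ⇒* B via units): (D,G).
S: inherits non-unit rules of {S} → a | aG.
D: inherits non-unit rules of {D, G} → DG | a | aj | jS.
G: inherits non-unit rules of {G} → DG | aj.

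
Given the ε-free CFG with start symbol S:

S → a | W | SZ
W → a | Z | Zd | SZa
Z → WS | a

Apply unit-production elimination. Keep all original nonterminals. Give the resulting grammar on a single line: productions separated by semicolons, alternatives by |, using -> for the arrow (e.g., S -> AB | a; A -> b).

Unit productions: S->W, W->Z.
Unit pairs (A ⇒* B via units): (S,W), (S,Z), (W,Z).
S: inherits non-unit rules of {S, W, Z} → SZ | SZa | WS | Zd | a.
W: inherits non-unit rules of {W, Z} → SZa | WS | Zd | a.
Z: inherits non-unit rules of {Z} → WS | a.

S -> a | SZ | WS | Zd | SZa; W -> a | WS | Zd | SZa; Z -> a | WS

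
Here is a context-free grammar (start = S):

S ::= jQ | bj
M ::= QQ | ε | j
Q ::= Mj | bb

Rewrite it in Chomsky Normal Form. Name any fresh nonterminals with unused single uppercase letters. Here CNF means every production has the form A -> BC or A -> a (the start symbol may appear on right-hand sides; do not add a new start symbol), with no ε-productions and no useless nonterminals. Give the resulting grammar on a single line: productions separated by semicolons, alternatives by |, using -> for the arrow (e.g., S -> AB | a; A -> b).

S -> AQ | BA; A -> j; B -> b; M -> j | QQ; Q -> j | BB | MA

Nullable: {M}; after ε-elimination: S -> bj | jQ; M -> j | QQ; Q -> j | Mj | bb.
No unit productions to eliminate.
TERM: introduce B -> b, A -> j and substitute in every rule of length ≥2.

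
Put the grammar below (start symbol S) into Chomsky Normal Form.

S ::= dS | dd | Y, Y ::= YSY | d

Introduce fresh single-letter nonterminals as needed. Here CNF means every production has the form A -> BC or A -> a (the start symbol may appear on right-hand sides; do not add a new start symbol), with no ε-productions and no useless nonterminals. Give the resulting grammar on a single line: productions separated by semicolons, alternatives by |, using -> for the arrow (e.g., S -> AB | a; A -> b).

S -> d | AA | AS | YB; A -> d; B -> SY; C -> SY; Y -> d | YC

No ε-productions.
After unit-elimination: S -> d | dS | dd | YSY; Y -> d | YSY.
TERM: introduce A -> d and substitute in every rule of length ≥2.
BIN: S -> YSY becomes S -> YB, B -> SY; Y -> YSY becomes Y -> YC, C -> SY.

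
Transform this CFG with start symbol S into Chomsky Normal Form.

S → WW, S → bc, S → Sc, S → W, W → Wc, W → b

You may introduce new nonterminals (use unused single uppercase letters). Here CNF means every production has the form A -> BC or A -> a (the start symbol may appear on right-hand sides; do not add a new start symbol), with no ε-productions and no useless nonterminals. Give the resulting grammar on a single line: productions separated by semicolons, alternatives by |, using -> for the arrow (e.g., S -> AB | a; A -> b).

S -> b | BA | SA | WA | WW; A -> c; B -> b; W -> b | WA

No ε-productions.
After unit-elimination: S -> b | Sc | WW | Wc | bc; W -> b | Wc.
TERM: introduce B -> b, A -> c and substitute in every rule of length ≥2.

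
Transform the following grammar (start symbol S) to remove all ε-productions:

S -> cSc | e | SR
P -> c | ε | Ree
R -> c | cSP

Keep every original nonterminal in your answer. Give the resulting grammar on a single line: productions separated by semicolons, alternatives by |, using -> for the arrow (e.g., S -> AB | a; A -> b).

Nullable set: {P}.
Drop P -> ε.
R -> cSP: P nullable, giving cS | cSP.
Unchanged (no nullable symbols): S -> SR; S -> cSc; S -> e; P -> Ree; P -> c; R -> c.

S -> e | SR | cSc; P -> c | Ree; R -> c | cS | cSP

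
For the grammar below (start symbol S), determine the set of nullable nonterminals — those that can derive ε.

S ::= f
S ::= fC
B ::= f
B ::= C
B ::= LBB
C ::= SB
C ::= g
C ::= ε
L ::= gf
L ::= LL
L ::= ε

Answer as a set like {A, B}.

{B, C, L}

Directly nullable (have an ε-rule): {C, L}.
B is nullable via B -> C (every symbol on the right is already known nullable).
Not nullable: S — each has a terminal in every rule's right-hand side or depends on a non-nullable symbol.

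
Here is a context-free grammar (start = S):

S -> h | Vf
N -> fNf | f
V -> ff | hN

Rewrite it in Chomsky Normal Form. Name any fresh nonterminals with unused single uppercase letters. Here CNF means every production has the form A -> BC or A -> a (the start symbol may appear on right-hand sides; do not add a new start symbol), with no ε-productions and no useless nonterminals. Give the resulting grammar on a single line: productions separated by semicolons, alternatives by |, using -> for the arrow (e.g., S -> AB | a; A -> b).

S -> h | VA; A -> f; B -> h; C -> NA; N -> f | AC; V -> AA | BN

No ε-productions.
No unit productions to eliminate.
TERM: introduce A -> f, B -> h and substitute in every rule of length ≥2.
BIN: N -> ANA becomes N -> AC, C -> NA.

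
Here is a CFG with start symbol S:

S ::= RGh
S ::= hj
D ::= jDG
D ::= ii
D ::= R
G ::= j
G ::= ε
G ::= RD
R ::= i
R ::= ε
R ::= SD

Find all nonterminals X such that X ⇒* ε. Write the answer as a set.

{D, G, R}

Directly nullable (have an ε-rule): {G, R}.
D is nullable via D -> R (every symbol on the right is already known nullable).
Not nullable: S — each has a terminal in every rule's right-hand side or depends on a non-nullable symbol.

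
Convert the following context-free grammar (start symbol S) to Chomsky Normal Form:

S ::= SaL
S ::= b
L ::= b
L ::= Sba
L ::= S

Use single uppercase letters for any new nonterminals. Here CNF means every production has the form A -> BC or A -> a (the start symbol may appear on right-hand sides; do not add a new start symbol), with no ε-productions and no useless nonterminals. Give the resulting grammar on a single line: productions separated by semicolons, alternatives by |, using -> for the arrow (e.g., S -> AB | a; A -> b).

No ε-productions.
After unit-elimination: S -> b | SaL; L -> b | SaL | Sba.
TERM: introduce A -> a, B -> b and substitute in every rule of length ≥2.
BIN: L -> SAL becomes L -> SC, C -> AL; L -> SBA becomes L -> SD, D -> BA; S -> SAL becomes S -> SE, E -> AL.

S -> b | SE; A -> a; B -> b; C -> AL; D -> BA; E -> AL; L -> b | SC | SD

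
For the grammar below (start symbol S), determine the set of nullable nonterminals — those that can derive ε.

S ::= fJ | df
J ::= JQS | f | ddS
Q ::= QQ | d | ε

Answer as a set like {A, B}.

{Q}

Directly nullable (have an ε-rule): {Q}.
Not nullable: J, S — each has a terminal in every rule's right-hand side or depends on a non-nullable symbol.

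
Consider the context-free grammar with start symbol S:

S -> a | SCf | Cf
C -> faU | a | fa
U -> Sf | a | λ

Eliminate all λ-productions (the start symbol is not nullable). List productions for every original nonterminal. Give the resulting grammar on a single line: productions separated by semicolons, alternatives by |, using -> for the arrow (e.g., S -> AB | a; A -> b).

Nullable set: {U}.
C -> faU: U nullable, giving fa | faU.
Drop U -> λ.
Unchanged (no nullable symbols): S -> Cf; S -> SCf; S -> a; C -> a; C -> fa; U -> Sf; U -> a.

S -> a | Cf | SCf; C -> a | fa | faU; U -> a | Sf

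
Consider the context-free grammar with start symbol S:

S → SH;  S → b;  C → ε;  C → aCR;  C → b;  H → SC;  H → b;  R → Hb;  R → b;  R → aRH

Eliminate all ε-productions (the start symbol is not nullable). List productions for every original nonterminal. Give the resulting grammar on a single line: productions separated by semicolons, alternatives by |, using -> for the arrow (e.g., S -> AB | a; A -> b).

S -> b | SH; C -> b | aR | aCR; H -> S | b | SC; R -> b | Hb | aRH

Nullable set: {C}.
Drop C -> ε.
C -> aCR: C nullable, giving aCR | aR.
H -> SC: C nullable, giving S | SC.
Unchanged (no nullable symbols): S -> SH; S -> b; C -> b; H -> b; R -> Hb; R -> aRH; R -> b.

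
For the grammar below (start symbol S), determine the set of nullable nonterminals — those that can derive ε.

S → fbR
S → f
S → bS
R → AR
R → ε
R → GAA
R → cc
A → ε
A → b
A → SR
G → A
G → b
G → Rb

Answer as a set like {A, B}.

{A, G, R}

Directly nullable (have an ε-rule): {A, R}.
G is nullable via G -> A (every symbol on the right is already known nullable).
Not nullable: S — each has a terminal in every rule's right-hand side or depends on a non-nullable symbol.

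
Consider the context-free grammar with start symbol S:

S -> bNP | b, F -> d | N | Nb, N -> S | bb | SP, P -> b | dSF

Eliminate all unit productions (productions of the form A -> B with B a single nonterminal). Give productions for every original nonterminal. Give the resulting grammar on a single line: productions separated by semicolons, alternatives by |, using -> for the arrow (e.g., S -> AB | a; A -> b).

S -> b | bNP; F -> b | d | Nb | SP | bb | bNP; N -> b | SP | bb | bNP; P -> b | dSF

Unit productions: F->N, N->S.
Unit pairs (A ⇒* B via units): (F,N), (F,S), (N,S).
S: inherits non-unit rules of {S} → b | bNP.
F: inherits non-unit rules of {F, N, S} → Nb | SP | b | bNP | bb | d.
N: inherits non-unit rules of {N, S} → SP | b | bNP | bb.
P: inherits non-unit rules of {P} → b | dSF.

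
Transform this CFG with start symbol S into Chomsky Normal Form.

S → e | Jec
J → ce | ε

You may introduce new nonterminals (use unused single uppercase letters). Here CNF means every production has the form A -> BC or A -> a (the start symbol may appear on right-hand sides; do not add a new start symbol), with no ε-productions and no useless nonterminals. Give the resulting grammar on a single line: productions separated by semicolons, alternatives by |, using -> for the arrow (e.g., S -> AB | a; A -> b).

Nullable: {J}; after ε-elimination: S -> e | ec | Jec; J -> ce.
No unit productions to eliminate.
TERM: introduce A -> c, B -> e and substitute in every rule of length ≥2.
BIN: S -> JBA becomes S -> JC, C -> BA.

S -> e | BA | JC; A -> c; B -> e; C -> BA; J -> AB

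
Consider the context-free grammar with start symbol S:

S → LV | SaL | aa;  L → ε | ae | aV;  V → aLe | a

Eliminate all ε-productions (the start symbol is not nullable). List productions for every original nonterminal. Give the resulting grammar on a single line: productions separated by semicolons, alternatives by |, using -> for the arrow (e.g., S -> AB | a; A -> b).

S -> V | LV | Sa | aa | SaL; L -> aV | ae; V -> a | ae | aLe

Nullable set: {L}.
S -> LV: L nullable, giving LV | V.
S -> SaL: L nullable, giving Sa | SaL.
Drop L -> ε.
V -> aLe: L nullable, giving aLe | ae.
Unchanged (no nullable symbols): S -> aa; L -> aV; L -> ae; V -> a.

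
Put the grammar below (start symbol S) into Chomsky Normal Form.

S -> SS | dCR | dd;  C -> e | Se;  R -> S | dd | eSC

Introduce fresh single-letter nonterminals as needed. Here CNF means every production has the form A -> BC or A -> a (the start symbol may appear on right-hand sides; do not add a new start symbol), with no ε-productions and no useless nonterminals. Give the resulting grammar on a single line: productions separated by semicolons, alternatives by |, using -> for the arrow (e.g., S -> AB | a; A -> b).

No ε-productions.
After unit-elimination: S -> SS | dd | dCR; C -> e | Se; R -> SS | dd | dCR | eSC.
TERM: introduce B -> d, A -> e and substitute in every rule of length ≥2.
BIN: R -> ASC becomes R -> AD, D -> SC; R -> BCR becomes R -> BE, E -> CR; S -> BCR becomes S -> BF, F -> CR.

S -> BB | BF | SS; A -> e; B -> d; C -> e | SA; D -> SC; E -> CR; F -> CR; R -> AD | BB | BE | SS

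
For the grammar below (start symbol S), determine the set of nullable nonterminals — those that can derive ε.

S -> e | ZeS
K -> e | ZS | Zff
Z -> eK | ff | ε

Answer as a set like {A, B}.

{Z}

Directly nullable (have an ε-rule): {Z}.
Not nullable: K, S — each has a terminal in every rule's right-hand side or depends on a non-nullable symbol.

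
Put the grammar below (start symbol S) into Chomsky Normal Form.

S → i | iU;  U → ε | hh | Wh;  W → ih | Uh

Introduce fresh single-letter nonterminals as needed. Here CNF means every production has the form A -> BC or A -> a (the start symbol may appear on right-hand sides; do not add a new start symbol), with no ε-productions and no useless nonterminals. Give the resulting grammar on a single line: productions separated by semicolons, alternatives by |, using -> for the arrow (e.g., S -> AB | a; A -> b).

Nullable: {U}; after ε-elimination: S -> i | iU; U -> Wh | hh; W -> h | Uh | ih.
No unit productions to eliminate.
TERM: introduce B -> h, A -> i and substitute in every rule of length ≥2.

S -> i | AU; A -> i; B -> h; U -> BB | WB; W -> h | AB | UB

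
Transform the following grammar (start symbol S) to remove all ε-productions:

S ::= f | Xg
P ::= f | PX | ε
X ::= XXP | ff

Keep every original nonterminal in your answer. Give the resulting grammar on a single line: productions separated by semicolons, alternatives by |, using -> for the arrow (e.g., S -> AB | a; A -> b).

S -> f | Xg; P -> X | f | PX; X -> XX | ff | XXP

Nullable set: {P}.
Drop P -> ε.
P -> PX: P nullable, giving PX | X.
X -> XXP: P nullable, giving XX | XXP.
Unchanged (no nullable symbols): S -> Xg; S -> f; P -> f; X -> ff.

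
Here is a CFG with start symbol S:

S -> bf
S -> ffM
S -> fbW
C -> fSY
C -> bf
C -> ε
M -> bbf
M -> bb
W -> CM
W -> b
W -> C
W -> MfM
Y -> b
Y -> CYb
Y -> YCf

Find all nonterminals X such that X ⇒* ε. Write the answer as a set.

Directly nullable (have an ε-rule): {C}.
W is nullable via W -> C (every symbol on the right is already known nullable).
Not nullable: M, S, Y — each has a terminal in every rule's right-hand side or depends on a non-nullable symbol.

{C, W}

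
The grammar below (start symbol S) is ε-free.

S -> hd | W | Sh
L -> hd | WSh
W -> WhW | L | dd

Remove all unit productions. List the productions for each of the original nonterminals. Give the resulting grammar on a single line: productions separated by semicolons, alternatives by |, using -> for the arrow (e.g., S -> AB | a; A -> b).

S -> Sh | dd | hd | WSh | WhW; L -> hd | WSh; W -> dd | hd | WSh | WhW

Unit productions: S->W, W->L.
Unit pairs (A ⇒* B via units): (S,L), (S,W), (W,L).
S: inherits non-unit rules of {L, S, W} → Sh | WSh | WhW | dd | hd.
L: inherits non-unit rules of {L} → WSh | hd.
W: inherits non-unit rules of {L, W} → WSh | WhW | dd | hd.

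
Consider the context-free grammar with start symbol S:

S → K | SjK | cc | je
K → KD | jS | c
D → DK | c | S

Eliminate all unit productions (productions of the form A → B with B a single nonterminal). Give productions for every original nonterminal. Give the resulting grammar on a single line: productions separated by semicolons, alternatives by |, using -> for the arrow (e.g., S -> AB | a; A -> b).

Unit productions: D->S, S->K.
Unit pairs (A ⇒* B via units): (D,K), (D,S), (S,K).
S: inherits non-unit rules of {K, S} → KD | SjK | c | cc | jS | je.
D: inherits non-unit rules of {D, K, S} → DK | KD | SjK | c | cc | jS | je.
K: inherits non-unit rules of {K} → KD | c | jS.

S -> c | KD | cc | jS | je | SjK; D -> c | DK | KD | cc | jS | je | SjK; K -> c | KD | jS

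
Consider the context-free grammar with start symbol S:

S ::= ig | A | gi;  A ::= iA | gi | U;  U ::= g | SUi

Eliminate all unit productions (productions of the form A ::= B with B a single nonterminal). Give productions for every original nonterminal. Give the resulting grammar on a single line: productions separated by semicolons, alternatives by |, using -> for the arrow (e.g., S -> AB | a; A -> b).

Unit productions: A->U, S->A.
Unit pairs (A ⇒* B via units): (A,U), (S,A), (S,U).
S: inherits non-unit rules of {A, S, U} → SUi | g | gi | iA | ig.
A: inherits non-unit rules of {A, U} → SUi | g | gi | iA.
U: inherits non-unit rules of {U} → SUi | g.

S -> g | gi | iA | ig | SUi; A -> g | gi | iA | SUi; U -> g | SUi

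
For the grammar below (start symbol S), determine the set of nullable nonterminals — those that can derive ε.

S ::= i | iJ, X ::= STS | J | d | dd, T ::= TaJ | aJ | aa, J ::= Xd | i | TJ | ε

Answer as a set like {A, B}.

Directly nullable (have an ε-rule): {J}.
X is nullable via X -> J (every symbol on the right is already known nullable).
Not nullable: S, T — each has a terminal in every rule's right-hand side or depends on a non-nullable symbol.

{J, X}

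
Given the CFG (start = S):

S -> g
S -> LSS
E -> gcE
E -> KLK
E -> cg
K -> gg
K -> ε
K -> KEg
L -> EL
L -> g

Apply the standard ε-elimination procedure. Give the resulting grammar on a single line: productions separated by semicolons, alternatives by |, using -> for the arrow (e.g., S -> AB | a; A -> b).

S -> g | LSS; E -> L | KL | LK | cg | KLK | gcE; K -> Eg | gg | KEg; L -> g | EL

Nullable set: {K}.
E -> KLK: K, K nullable, giving KL | KLK | L | LK.
Drop K -> ε.
K -> KEg: K nullable, giving Eg | KEg.
Unchanged (no nullable symbols): S -> LSS; S -> g; E -> cg; E -> gcE; K -> gg; L -> EL; L -> g.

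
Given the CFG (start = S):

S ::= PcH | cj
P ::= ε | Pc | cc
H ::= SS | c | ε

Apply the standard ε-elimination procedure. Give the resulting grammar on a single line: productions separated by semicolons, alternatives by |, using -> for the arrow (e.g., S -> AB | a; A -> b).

S -> c | Pc | cH | cj | PcH; H -> c | SS; P -> c | Pc | cc

Nullable set: {H, P}.
S -> PcH: P, H nullable, giving Pc | PcH | c | cH.
Drop H -> ε.
Drop P -> ε.
P -> Pc: P nullable, giving Pc | c.
Unchanged (no nullable symbols): S -> cj; H -> SS; H -> c; P -> cc.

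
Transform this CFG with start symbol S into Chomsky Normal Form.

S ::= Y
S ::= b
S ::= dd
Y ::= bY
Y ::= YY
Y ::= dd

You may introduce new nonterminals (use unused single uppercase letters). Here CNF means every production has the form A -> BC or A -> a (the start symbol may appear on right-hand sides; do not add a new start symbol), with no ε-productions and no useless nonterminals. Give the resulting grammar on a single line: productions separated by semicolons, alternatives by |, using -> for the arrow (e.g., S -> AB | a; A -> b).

No ε-productions.
After unit-elimination: S -> b | YY | bY | dd; Y -> YY | bY | dd.
TERM: introduce A -> b, B -> d and substitute in every rule of length ≥2.

S -> b | AY | BB | YY; A -> b; B -> d; Y -> AY | BB | YY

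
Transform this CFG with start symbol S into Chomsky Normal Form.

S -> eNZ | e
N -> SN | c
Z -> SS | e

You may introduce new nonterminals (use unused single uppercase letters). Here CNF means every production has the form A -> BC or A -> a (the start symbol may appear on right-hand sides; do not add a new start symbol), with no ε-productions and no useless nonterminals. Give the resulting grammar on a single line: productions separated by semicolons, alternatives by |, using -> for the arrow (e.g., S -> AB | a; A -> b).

No ε-productions.
No unit productions to eliminate.
TERM: introduce A -> e and substitute in every rule of length ≥2.
BIN: S -> ANZ becomes S -> AB, B -> NZ.

S -> e | AB; A -> e; B -> NZ; N -> c | SN; Z -> e | SS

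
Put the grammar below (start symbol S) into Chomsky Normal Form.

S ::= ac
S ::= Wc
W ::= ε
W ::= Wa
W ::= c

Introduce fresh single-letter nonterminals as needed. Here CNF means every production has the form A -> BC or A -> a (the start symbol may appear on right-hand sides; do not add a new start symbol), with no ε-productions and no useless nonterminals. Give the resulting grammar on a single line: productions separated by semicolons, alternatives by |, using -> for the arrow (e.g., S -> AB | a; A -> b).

Nullable: {W}; after ε-elimination: S -> c | Wc | ac; W -> a | c | Wa.
No unit productions to eliminate.
TERM: introduce B -> a, A -> c and substitute in every rule of length ≥2.

S -> c | BA | WA; A -> c; B -> a; W -> a | c | WB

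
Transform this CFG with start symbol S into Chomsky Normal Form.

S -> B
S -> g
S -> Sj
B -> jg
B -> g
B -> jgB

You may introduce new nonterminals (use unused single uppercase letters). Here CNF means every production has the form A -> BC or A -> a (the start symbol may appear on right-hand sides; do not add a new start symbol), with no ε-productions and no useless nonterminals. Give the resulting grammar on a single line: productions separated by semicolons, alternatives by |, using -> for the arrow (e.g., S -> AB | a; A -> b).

S -> g | AC | AE | SA; A -> j; B -> g | AC | AD; C -> g; D -> CB; E -> CB

No ε-productions.
After unit-elimination: S -> g | Sj | jg | jgB; B -> g | jg | jgB.
TERM: introduce C -> g, A -> j and substitute in every rule of length ≥2.
BIN: B -> ACB becomes B -> AD, D -> CB; S -> ACB becomes S -> AE, E -> CB.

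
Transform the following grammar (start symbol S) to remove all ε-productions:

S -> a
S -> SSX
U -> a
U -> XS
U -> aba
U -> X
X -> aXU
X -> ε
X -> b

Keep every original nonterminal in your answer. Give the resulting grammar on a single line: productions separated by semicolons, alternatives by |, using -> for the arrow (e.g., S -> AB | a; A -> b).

S -> a | SS | SSX; U -> S | X | a | XS | aba; X -> a | b | aU | aX | aXU

Nullable set: {U, X}.
S -> SSX: X nullable, giving SS | SSX.
U -> X: X nullable, giving X.
U -> XS: X nullable, giving S | XS.
Drop X -> ε.
X -> aXU: X, U nullable, giving a | aU | aX | aXU.
Unchanged (no nullable symbols): S -> a; U -> a; U -> aba; X -> b.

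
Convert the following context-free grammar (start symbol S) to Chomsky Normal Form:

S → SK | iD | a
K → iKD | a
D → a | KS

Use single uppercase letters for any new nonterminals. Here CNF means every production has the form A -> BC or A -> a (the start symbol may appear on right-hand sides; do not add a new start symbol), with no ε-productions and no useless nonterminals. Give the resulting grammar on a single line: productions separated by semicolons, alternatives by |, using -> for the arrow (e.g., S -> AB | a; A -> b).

No ε-productions.
No unit productions to eliminate.
TERM: introduce A -> i and substitute in every rule of length ≥2.
BIN: K -> AKD becomes K -> AB, B -> KD.

S -> a | AD | SK; A -> i; B -> KD; D -> a | KS; K -> a | AB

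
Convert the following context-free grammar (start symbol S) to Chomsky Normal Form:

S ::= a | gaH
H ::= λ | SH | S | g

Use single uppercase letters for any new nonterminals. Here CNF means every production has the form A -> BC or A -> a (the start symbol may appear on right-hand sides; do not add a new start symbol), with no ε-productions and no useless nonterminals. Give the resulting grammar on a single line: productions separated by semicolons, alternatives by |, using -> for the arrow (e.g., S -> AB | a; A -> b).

S -> a | AB | AD; A -> g; B -> a; C -> BH; D -> BH; H -> a | g | AB | AC | SH

Nullable: {H}; after ε-elimination: S -> a | ga | gaH; H -> S | g | SH.
After unit-elimination: S -> a | ga | gaH; H -> a | g | SH | ga | gaH.
TERM: introduce B -> a, A -> g and substitute in every rule of length ≥2.
BIN: H -> ABH becomes H -> AC, C -> BH; S -> ABH becomes S -> AD, D -> BH.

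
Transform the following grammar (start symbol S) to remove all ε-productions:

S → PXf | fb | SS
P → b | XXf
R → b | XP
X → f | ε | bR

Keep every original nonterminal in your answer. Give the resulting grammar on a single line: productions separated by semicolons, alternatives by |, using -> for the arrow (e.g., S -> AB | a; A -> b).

Nullable set: {X}.
S -> PXf: X nullable, giving PXf | Pf.
P -> XXf: X, X nullable, giving XXf | Xf | f.
R -> XP: X nullable, giving P | XP.
Drop X -> ε.
Unchanged (no nullable symbols): S -> SS; S -> fb; P -> b; R -> b; X -> bR; X -> f.

S -> Pf | SS | fb | PXf; P -> b | f | Xf | XXf; R -> P | b | XP; X -> f | bR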